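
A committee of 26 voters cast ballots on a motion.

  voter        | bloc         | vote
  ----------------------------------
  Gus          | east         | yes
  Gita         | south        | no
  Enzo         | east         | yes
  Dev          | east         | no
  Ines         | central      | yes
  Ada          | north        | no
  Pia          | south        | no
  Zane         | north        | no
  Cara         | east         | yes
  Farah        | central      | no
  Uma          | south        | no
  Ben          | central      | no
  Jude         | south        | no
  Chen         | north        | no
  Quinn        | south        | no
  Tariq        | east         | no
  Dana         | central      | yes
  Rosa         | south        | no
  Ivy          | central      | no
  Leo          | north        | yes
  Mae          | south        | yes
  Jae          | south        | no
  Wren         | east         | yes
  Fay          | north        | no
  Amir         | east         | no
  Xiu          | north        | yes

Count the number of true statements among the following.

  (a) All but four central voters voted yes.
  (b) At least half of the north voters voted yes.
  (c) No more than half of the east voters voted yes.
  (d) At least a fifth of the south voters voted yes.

0

(a) central: |A| = 5, |A ∩ B| = 2; needs |A ∖ B| = 4 — false.
(b) north: |A| = 6, |A ∩ B| = 2; needs |A ∩ B| ≥ |A ∖ B| — false.
(c) east: |A| = 7, |A ∩ B| = 4; needs |A ∩ B| ≤ |A ∖ B| — false.
(d) south: |A| = 8, |A ∩ B| = 1; needs |A ∩ B| / |A| ≥ 1/5 — false.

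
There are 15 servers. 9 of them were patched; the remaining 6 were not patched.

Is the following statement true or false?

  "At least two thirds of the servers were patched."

The determiner here denotes the relation: |A ∩ B| / |A| ≥ 2/3.
|A| = 15, |A ∩ B| = 9, |A ∖ B| = 6.
|A ∩ B|/|A| = 9/15, so the statement is false.

False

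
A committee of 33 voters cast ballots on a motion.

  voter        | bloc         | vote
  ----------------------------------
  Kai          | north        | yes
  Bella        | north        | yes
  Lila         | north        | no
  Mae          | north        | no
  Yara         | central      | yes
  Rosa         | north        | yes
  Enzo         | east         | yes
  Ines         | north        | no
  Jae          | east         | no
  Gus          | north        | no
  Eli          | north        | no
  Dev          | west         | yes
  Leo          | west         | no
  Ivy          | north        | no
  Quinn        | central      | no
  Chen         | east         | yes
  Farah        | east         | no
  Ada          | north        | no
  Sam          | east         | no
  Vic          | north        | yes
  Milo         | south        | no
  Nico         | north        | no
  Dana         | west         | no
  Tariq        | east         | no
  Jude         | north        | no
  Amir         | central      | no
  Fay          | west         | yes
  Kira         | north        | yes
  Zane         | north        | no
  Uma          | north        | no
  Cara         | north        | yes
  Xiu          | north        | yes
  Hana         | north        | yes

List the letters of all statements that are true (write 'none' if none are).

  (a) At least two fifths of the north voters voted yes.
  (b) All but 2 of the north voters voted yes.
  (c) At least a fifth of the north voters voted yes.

|A| = 19, |A ∩ B| = 8, |A ∖ B| = 11.
(a) |A ∩ B| / |A| ≥ 2/5: holds.
(b) |A ∖ B| = 2: fails.
(c) |A ∩ B| / |A| ≥ 1/5: holds.

(a), (c)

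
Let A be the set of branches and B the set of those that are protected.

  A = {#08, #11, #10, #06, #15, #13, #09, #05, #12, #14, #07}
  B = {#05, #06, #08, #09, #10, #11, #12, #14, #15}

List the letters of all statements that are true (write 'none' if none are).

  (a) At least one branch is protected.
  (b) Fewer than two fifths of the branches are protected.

|A| = 11, |A ∩ B| = 9, |A ∖ B| = 2.
(a) A ∩ B ≠ ∅ (|A ∩ B| ≥ 1): holds.
(b) |A ∩ B| / |A| < 2/5: fails.

(a)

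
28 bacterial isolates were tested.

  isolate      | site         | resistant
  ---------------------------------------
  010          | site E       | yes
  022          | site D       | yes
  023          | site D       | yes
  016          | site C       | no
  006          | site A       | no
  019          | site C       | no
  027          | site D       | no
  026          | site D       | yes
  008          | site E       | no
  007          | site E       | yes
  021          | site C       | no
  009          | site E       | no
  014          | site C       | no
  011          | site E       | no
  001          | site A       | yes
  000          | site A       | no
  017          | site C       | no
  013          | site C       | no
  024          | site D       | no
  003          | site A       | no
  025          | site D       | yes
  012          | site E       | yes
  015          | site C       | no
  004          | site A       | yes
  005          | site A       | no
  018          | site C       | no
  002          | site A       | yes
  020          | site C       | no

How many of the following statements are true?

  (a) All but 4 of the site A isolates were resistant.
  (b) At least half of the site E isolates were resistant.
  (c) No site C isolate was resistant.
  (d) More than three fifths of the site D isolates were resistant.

(a) site A: |A| = 7, |A ∩ B| = 3; needs |A ∖ B| = 4 — true.
(b) site E: |A| = 6, |A ∩ B| = 3; needs |A ∩ B| ≥ |A ∖ B| — true.
(c) site C: |A| = 9, |A ∩ B| = 0; needs A ∩ B = ∅ (|A ∩ B| = 0) — true.
(d) site D: |A| = 6, |A ∩ B| = 4; needs |A ∩ B| / |A| > 3/5 — true.

4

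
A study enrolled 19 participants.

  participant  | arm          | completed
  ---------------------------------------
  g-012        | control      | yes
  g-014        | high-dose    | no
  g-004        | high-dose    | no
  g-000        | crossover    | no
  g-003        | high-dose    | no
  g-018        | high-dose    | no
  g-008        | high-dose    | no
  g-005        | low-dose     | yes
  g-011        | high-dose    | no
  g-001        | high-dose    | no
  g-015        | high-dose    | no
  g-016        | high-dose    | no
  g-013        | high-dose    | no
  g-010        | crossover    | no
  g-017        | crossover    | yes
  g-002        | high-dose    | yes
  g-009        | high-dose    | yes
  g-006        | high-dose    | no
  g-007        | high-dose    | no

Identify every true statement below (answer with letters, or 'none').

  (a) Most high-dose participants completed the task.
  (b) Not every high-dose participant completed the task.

|A| = 14, |A ∩ B| = 2, |A ∖ B| = 12.
(a) |A ∩ B| > |A ∖ B|: fails.
(b) A ⊄ B (|A ∖ B| ≥ 1): holds.

(b)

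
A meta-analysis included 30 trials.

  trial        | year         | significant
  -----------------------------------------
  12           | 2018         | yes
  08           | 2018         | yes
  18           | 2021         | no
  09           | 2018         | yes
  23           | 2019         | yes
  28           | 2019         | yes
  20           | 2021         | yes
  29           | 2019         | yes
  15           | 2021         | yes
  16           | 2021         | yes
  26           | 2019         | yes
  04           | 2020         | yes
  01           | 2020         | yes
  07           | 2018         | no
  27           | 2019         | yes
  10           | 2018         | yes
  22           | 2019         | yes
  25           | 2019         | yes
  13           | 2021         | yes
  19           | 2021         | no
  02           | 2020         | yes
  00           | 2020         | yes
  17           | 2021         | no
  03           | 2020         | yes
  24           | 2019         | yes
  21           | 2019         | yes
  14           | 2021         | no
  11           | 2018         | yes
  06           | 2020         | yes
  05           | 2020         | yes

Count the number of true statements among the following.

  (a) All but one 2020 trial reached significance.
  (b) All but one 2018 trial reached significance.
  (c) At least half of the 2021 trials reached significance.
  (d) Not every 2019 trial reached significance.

2

(a) 2020: |A| = 7, |A ∩ B| = 7; needs |A ∖ B| = 1 — false.
(b) 2018: |A| = 6, |A ∩ B| = 5; needs |A ∖ B| = 1 — true.
(c) 2021: |A| = 8, |A ∩ B| = 4; needs |A ∩ B| ≥ |A ∖ B| — true.
(d) 2019: |A| = 9, |A ∩ B| = 9; needs A ⊄ B (|A ∖ B| ≥ 1) — false.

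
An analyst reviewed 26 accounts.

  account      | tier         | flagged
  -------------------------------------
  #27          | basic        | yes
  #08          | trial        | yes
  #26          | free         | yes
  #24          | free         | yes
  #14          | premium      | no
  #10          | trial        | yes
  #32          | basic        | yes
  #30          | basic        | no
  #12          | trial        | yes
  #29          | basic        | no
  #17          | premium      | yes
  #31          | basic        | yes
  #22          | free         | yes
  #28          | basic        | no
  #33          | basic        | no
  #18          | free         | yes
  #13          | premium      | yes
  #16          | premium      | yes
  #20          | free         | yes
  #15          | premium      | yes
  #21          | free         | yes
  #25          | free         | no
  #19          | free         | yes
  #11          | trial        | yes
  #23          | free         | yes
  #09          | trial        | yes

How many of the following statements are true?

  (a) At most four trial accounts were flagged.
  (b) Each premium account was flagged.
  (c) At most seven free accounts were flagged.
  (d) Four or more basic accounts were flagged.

0

(a) trial: |A| = 5, |A ∩ B| = 5; needs |A ∩ B| ≤ 4 — false.
(b) premium: |A| = 5, |A ∩ B| = 4; needs A ⊆ B, i.e. every element of A is in B (|A ∖ B| = 0) — false.
(c) free: |A| = 9, |A ∩ B| = 8; needs |A ∩ B| ≤ 7 — false.
(d) basic: |A| = 7, |A ∩ B| = 3; needs |A ∩ B| ≥ 4 — false.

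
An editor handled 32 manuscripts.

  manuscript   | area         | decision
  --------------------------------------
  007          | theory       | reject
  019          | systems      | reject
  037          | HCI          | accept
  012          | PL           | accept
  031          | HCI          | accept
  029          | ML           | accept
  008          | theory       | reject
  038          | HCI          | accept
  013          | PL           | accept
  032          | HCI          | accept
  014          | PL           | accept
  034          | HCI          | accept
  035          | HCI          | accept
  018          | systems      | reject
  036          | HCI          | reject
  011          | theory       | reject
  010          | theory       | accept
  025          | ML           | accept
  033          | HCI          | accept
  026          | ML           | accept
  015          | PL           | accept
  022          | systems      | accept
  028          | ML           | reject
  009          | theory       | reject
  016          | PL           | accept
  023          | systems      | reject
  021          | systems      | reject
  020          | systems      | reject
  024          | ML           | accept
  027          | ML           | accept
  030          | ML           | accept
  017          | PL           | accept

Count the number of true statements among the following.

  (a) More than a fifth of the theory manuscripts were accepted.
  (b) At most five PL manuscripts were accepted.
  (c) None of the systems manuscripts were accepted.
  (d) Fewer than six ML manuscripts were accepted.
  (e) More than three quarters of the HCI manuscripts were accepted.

1

(a) theory: |A| = 5, |A ∩ B| = 1; needs |A ∩ B| / |A| > 1/5 — false.
(b) PL: |A| = 6, |A ∩ B| = 6; needs |A ∩ B| ≤ 5 — false.
(c) systems: |A| = 6, |A ∩ B| = 1; needs A ∩ B = ∅ (|A ∩ B| = 0) — false.
(d) ML: |A| = 7, |A ∩ B| = 6; needs |A ∩ B| < 6 — false.
(e) HCI: |A| = 8, |A ∩ B| = 7; needs |A ∩ B| / |A| > 3/4 — true.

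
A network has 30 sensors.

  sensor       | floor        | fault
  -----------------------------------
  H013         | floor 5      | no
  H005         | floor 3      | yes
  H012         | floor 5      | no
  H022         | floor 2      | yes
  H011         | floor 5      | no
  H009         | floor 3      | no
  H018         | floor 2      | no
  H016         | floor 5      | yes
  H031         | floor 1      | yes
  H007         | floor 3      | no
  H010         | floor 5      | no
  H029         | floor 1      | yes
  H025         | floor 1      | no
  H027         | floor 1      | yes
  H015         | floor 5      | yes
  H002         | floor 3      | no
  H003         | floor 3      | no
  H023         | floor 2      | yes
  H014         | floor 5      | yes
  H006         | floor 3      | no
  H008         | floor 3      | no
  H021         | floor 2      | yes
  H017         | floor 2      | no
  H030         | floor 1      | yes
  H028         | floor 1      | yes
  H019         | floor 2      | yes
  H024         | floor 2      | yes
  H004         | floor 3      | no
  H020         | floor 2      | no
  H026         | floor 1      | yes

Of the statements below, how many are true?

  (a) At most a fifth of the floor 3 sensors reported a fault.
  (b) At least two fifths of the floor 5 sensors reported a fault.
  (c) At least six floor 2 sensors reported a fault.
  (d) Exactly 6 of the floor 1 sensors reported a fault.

(a) floor 3: |A| = 8, |A ∩ B| = 1; needs |A ∩ B| / |A| ≤ 1/5 — true.
(b) floor 5: |A| = 7, |A ∩ B| = 3; needs |A ∩ B| / |A| ≥ 2/5 — true.
(c) floor 2: |A| = 8, |A ∩ B| = 5; needs |A ∩ B| ≥ 6 — false.
(d) floor 1: |A| = 7, |A ∩ B| = 6; needs |A ∩ B| = 6 — true.

3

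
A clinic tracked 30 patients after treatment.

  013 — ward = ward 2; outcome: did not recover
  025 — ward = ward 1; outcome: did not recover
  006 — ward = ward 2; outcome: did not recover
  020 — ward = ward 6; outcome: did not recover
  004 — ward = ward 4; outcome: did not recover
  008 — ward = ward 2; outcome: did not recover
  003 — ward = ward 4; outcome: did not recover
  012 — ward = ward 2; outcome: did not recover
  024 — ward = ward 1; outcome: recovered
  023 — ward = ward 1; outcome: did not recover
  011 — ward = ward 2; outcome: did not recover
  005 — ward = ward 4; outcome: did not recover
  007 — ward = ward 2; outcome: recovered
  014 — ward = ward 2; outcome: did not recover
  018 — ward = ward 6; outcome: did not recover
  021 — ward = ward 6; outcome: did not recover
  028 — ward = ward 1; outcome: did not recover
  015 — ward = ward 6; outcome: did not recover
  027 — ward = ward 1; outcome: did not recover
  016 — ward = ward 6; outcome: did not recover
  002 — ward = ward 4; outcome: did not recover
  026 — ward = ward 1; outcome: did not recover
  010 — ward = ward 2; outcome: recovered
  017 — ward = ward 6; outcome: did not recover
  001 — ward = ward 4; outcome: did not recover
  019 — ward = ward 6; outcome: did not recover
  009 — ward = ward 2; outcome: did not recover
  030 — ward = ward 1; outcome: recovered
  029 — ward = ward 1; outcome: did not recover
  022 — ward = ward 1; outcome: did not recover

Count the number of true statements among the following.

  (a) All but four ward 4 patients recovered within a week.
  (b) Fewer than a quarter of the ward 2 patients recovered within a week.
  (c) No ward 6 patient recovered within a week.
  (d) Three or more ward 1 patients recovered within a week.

(a) ward 4: |A| = 5, |A ∩ B| = 0; needs |A ∖ B| = 4 — false.
(b) ward 2: |A| = 9, |A ∩ B| = 2; needs |A ∩ B| / |A| < 1/4 — true.
(c) ward 6: |A| = 7, |A ∩ B| = 0; needs A ∩ B = ∅ (|A ∩ B| = 0) — true.
(d) ward 1: |A| = 9, |A ∩ B| = 2; needs |A ∩ B| ≥ 3 — false.

2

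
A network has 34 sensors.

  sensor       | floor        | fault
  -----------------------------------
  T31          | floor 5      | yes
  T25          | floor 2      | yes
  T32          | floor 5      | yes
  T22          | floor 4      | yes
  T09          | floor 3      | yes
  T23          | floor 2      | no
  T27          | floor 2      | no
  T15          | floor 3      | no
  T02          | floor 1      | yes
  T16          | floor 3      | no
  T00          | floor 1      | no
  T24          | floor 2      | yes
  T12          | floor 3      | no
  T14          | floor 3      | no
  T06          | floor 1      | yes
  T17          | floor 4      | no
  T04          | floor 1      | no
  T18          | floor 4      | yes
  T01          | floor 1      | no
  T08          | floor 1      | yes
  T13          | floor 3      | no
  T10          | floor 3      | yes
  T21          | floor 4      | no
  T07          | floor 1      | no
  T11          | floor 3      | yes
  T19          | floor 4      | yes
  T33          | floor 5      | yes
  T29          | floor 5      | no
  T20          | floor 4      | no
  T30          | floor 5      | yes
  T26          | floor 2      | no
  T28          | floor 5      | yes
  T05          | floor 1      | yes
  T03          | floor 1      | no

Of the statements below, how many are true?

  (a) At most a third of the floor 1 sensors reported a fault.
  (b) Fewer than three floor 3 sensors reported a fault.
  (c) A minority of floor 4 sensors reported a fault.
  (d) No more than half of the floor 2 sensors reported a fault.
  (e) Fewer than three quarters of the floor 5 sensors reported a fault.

1

(a) floor 1: |A| = 9, |A ∩ B| = 4; needs |A ∩ B| / |A| ≤ 1/3 — false.
(b) floor 3: |A| = 8, |A ∩ B| = 3; needs |A ∩ B| < 3 — false.
(c) floor 4: |A| = 6, |A ∩ B| = 3; needs |A ∩ B| < |A ∖ B| — false.
(d) floor 2: |A| = 5, |A ∩ B| = 2; needs |A ∩ B| ≤ |A ∖ B| — true.
(e) floor 5: |A| = 6, |A ∩ B| = 5; needs |A ∩ B| / |A| < 3/4 — false.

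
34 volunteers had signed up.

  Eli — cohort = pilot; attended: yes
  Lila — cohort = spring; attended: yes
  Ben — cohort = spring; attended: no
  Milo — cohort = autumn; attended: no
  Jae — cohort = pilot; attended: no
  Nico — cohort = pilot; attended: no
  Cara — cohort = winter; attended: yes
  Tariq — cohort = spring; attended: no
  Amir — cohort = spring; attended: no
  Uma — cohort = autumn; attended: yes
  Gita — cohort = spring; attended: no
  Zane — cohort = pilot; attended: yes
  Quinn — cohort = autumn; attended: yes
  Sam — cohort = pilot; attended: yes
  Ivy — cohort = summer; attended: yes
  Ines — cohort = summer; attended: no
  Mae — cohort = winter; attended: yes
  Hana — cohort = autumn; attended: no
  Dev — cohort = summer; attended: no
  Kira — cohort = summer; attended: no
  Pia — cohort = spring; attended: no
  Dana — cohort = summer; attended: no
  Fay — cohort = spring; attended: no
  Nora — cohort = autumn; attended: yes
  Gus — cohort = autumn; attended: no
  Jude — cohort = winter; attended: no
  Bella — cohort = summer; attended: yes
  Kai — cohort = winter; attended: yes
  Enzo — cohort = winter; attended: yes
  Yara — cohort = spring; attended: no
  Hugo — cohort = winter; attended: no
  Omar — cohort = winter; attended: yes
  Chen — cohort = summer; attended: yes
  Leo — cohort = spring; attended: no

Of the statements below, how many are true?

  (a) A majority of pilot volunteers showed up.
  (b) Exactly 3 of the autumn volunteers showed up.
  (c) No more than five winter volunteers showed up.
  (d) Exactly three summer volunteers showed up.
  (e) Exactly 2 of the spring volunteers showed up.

4

(a) pilot: |A| = 5, |A ∩ B| = 3; needs |A ∩ B| > |A ∖ B| — true.
(b) autumn: |A| = 6, |A ∩ B| = 3; needs |A ∩ B| = 3 — true.
(c) winter: |A| = 7, |A ∩ B| = 5; needs |A ∩ B| ≤ 5 — true.
(d) summer: |A| = 7, |A ∩ B| = 3; needs |A ∩ B| = 3 — true.
(e) spring: |A| = 9, |A ∩ B| = 1; needs |A ∩ B| = 2 — false.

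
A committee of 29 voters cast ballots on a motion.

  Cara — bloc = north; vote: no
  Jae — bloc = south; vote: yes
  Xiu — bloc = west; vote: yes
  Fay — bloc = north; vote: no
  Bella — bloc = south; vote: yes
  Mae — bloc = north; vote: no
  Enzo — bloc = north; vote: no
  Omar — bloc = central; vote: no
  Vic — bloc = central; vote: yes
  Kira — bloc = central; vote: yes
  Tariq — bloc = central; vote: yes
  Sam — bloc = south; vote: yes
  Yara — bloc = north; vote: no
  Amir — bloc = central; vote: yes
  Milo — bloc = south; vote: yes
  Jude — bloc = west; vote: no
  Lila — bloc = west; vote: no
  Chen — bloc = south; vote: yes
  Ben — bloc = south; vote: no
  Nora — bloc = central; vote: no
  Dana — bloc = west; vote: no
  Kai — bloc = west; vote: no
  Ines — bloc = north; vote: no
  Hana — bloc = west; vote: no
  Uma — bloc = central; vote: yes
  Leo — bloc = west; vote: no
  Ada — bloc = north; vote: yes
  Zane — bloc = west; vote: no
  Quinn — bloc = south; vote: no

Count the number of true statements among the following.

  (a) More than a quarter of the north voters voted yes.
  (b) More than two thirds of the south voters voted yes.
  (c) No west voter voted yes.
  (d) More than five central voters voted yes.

(a) north: |A| = 7, |A ∩ B| = 1; needs |A ∩ B| / |A| > 1/4 — false.
(b) south: |A| = 7, |A ∩ B| = 5; needs |A ∩ B| / |A| > 2/3 — true.
(c) west: |A| = 8, |A ∩ B| = 1; needs A ∩ B = ∅ (|A ∩ B| = 0) — false.
(d) central: |A| = 7, |A ∩ B| = 5; needs |A ∩ B| > 5 — false.

1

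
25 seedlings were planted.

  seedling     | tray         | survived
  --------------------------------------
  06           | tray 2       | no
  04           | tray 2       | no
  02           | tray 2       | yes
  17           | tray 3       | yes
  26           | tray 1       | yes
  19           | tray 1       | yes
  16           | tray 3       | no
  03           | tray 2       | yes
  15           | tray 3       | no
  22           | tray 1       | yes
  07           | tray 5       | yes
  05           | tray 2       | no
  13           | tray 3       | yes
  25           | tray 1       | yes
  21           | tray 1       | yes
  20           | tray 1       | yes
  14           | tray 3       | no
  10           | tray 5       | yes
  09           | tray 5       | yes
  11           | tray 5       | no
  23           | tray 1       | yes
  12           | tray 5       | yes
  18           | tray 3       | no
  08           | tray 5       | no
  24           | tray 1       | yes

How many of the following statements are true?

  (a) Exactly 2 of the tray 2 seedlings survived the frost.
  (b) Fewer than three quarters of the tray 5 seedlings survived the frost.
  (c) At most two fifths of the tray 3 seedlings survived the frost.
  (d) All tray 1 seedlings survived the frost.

(a) tray 2: |A| = 5, |A ∩ B| = 2; needs |A ∩ B| = 2 — true.
(b) tray 5: |A| = 6, |A ∩ B| = 4; needs |A ∩ B| / |A| < 3/4 — true.
(c) tray 3: |A| = 6, |A ∩ B| = 2; needs |A ∩ B| / |A| ≤ 2/5 — true.
(d) tray 1: |A| = 8, |A ∩ B| = 8; needs A ⊆ B, i.e. every element of A is in B (|A ∖ B| = 0) — true.

4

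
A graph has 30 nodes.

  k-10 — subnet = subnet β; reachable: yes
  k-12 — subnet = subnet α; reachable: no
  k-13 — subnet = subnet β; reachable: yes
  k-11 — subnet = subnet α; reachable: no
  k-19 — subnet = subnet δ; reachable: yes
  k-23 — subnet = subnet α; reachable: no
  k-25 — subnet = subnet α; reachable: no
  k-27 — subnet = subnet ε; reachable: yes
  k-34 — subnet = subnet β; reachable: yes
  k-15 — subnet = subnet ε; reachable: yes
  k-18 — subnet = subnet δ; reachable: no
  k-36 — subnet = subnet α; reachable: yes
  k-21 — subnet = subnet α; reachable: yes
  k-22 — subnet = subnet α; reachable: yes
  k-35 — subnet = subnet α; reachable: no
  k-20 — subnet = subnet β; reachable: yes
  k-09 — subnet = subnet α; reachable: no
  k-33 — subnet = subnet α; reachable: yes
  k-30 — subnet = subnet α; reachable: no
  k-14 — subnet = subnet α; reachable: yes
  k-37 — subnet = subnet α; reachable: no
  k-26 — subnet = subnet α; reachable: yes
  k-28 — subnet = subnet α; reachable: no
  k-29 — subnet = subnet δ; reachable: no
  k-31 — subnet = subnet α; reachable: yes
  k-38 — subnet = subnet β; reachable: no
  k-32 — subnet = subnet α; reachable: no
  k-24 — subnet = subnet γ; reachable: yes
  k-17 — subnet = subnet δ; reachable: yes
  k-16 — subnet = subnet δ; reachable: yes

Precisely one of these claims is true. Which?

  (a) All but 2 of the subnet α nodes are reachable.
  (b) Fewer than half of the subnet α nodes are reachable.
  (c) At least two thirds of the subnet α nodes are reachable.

|A| = 17, |A ∩ B| = 7, |A ∖ B| = 10.
(a) requires |A ∖ B| = 2: false.
(b) requires |A ∩ B| < |A ∖ B|: true.
(c) requires |A ∩ B| / |A| ≥ 2/3: false.

(b)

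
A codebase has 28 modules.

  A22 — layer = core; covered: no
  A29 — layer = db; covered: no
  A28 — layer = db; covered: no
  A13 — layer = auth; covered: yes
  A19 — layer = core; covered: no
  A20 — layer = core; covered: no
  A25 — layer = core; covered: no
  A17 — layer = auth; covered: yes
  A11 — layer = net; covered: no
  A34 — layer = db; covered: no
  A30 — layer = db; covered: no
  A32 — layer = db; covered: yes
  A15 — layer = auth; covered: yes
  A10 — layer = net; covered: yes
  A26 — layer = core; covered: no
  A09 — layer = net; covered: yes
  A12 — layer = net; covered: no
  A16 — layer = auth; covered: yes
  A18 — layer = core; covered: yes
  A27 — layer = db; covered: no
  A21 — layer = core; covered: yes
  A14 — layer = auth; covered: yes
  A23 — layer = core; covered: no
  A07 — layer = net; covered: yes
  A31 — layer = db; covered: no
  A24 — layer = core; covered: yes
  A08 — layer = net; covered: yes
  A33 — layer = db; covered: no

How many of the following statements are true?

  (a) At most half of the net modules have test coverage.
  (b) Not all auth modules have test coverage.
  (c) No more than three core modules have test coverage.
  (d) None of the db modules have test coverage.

1

(a) net: |A| = 6, |A ∩ B| = 4; needs |A ∩ B| ≤ |A ∖ B| — false.
(b) auth: |A| = 5, |A ∩ B| = 5; needs A ⊄ B (|A ∖ B| ≥ 1) — false.
(c) core: |A| = 9, |A ∩ B| = 3; needs |A ∩ B| ≤ 3 — true.
(d) db: |A| = 8, |A ∩ B| = 1; needs A ∩ B = ∅ (|A ∩ B| = 0) — false.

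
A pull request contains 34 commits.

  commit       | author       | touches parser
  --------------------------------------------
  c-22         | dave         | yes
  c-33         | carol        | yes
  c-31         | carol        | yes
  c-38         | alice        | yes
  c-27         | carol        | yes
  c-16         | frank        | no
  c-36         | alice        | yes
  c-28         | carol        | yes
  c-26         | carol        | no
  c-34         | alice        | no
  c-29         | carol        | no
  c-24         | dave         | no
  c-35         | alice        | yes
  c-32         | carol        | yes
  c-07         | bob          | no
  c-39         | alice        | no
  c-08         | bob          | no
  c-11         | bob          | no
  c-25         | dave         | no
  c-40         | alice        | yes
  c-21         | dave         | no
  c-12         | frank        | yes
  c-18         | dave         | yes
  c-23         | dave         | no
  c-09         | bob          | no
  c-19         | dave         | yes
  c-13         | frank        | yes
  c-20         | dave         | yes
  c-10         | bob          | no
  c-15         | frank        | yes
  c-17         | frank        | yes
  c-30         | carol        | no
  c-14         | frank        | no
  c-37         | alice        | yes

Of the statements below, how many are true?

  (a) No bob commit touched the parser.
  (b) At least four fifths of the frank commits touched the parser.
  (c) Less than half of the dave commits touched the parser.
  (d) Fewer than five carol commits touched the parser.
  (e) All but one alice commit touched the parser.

1

(a) bob: |A| = 5, |A ∩ B| = 0; needs A ∩ B = ∅ (|A ∩ B| = 0) — true.
(b) frank: |A| = 6, |A ∩ B| = 4; needs |A ∩ B| / |A| ≥ 4/5 — false.
(c) dave: |A| = 8, |A ∩ B| = 4; needs |A ∩ B| < |A ∖ B| — false.
(d) carol: |A| = 8, |A ∩ B| = 5; needs |A ∩ B| < 5 — false.
(e) alice: |A| = 7, |A ∩ B| = 5; needs |A ∖ B| = 1 — false.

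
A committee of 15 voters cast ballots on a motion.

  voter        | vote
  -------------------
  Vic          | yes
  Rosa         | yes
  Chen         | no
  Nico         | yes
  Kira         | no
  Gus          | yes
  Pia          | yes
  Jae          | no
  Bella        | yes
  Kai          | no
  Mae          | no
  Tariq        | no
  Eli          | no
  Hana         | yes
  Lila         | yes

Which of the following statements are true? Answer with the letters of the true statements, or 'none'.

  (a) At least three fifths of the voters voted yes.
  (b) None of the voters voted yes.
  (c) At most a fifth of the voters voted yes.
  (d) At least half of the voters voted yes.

(d)

|A| = 15, |A ∩ B| = 8, |A ∖ B| = 7.
(a) |A ∩ B| / |A| ≥ 3/5: fails.
(b) A ∩ B = ∅ (|A ∩ B| = 0): fails.
(c) |A ∩ B| / |A| ≤ 1/5: fails.
(d) |A ∩ B| ≥ |A ∖ B|: holds.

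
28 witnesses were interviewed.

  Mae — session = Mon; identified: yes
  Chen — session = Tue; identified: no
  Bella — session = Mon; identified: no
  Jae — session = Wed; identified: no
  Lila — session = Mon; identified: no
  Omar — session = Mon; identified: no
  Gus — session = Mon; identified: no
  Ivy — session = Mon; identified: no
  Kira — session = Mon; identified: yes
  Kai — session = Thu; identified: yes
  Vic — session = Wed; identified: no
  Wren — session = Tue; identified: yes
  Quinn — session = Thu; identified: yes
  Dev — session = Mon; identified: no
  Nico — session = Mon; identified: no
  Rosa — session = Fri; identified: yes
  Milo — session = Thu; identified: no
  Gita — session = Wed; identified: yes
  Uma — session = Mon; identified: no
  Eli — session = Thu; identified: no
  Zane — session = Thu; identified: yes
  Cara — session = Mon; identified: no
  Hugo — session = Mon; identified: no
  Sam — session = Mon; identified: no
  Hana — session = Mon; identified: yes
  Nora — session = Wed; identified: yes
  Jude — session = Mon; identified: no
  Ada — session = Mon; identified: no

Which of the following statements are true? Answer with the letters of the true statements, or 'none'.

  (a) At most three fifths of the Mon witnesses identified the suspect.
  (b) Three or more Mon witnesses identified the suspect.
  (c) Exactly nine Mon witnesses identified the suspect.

|A| = 16, |A ∩ B| = 3, |A ∖ B| = 13.
(a) |A ∩ B| / |A| ≤ 3/5: holds.
(b) |A ∩ B| ≥ 3: holds.
(c) |A ∩ B| = 9: fails.

(a), (b)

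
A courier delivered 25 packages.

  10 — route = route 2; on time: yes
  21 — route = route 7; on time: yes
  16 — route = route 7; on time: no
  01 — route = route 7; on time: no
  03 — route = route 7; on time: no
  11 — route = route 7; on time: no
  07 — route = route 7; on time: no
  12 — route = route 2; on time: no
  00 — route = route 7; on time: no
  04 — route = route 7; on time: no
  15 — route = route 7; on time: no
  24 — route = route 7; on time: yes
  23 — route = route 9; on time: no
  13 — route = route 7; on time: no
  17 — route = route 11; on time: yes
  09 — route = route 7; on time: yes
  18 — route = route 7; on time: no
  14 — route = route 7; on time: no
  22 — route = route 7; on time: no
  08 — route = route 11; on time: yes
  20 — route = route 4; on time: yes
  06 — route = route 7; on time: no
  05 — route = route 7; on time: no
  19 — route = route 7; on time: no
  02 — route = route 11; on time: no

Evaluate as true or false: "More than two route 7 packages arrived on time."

True

'More than two route 7 packages arrived on time' holds iff |A ∩ B| > 2.
|A| = 18, |A ∩ B| = 3, |A ∖ B| = 15.
|A ∩ B| = 3, so the statement is true.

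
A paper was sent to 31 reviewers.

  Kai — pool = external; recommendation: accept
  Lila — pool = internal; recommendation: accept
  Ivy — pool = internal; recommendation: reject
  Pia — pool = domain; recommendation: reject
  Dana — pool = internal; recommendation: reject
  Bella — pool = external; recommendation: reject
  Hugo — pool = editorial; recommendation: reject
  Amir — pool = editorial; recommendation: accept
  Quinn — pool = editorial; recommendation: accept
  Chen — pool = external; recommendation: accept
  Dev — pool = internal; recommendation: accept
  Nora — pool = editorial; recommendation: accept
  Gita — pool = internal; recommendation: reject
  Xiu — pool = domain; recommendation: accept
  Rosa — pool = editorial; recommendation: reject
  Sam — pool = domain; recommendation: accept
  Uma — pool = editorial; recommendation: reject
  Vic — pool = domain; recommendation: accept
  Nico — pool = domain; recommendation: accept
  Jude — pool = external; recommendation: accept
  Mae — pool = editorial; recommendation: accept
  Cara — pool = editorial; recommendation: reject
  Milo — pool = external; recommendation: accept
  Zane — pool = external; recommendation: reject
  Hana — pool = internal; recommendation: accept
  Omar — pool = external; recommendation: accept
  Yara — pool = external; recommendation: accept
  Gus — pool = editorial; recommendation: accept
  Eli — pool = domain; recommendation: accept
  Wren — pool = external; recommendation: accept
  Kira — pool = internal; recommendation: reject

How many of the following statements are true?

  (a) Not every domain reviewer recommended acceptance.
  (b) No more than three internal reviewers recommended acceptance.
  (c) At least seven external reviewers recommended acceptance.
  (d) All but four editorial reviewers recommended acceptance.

(a) domain: |A| = 6, |A ∩ B| = 5; needs A ⊄ B (|A ∖ B| ≥ 1) — true.
(b) internal: |A| = 7, |A ∩ B| = 3; needs |A ∩ B| ≤ 3 — true.
(c) external: |A| = 9, |A ∩ B| = 7; needs |A ∩ B| ≥ 7 — true.
(d) editorial: |A| = 9, |A ∩ B| = 5; needs |A ∖ B| = 4 — true.

4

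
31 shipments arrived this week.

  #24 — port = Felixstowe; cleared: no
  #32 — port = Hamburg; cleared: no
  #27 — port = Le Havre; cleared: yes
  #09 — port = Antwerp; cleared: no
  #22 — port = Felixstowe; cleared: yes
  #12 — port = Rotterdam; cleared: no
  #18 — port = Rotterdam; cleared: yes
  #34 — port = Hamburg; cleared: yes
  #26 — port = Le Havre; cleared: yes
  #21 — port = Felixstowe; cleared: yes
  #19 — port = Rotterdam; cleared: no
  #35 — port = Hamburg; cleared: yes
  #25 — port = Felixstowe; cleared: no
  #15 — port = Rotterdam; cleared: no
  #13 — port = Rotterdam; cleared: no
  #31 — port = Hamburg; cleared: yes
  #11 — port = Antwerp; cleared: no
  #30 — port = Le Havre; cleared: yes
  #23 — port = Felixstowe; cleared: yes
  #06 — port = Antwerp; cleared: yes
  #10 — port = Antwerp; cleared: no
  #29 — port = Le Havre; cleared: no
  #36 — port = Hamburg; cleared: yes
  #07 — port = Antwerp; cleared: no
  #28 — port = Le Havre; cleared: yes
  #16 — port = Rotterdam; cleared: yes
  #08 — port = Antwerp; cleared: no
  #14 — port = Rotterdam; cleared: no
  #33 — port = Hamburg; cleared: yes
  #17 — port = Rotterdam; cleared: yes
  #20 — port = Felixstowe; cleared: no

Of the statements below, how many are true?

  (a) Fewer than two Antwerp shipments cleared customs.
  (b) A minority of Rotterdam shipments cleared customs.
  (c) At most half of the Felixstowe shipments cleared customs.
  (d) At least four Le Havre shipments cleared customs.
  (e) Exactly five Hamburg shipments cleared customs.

5

(a) Antwerp: |A| = 6, |A ∩ B| = 1; needs |A ∩ B| < 2 — true.
(b) Rotterdam: |A| = 8, |A ∩ B| = 3; needs |A ∩ B| < |A ∖ B| — true.
(c) Felixstowe: |A| = 6, |A ∩ B| = 3; needs |A ∩ B| ≤ |A ∖ B| — true.
(d) Le Havre: |A| = 5, |A ∩ B| = 4; needs |A ∩ B| ≥ 4 — true.
(e) Hamburg: |A| = 6, |A ∩ B| = 5; needs |A ∩ B| = 5 — true.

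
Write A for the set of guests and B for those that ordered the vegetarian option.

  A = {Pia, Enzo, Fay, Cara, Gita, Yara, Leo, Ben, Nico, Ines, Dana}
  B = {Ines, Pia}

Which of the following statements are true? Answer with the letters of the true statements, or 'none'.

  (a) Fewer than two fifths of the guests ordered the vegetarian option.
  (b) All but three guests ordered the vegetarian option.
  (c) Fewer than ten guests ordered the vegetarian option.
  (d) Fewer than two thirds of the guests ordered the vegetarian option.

(a), (c), (d)

|A| = 11, |A ∩ B| = 2, |A ∖ B| = 9.
(a) |A ∩ B| / |A| < 2/5: holds.
(b) |A ∖ B| = 3: fails.
(c) |A ∩ B| < 10: holds.
(d) |A ∩ B| / |A| < 2/3: holds.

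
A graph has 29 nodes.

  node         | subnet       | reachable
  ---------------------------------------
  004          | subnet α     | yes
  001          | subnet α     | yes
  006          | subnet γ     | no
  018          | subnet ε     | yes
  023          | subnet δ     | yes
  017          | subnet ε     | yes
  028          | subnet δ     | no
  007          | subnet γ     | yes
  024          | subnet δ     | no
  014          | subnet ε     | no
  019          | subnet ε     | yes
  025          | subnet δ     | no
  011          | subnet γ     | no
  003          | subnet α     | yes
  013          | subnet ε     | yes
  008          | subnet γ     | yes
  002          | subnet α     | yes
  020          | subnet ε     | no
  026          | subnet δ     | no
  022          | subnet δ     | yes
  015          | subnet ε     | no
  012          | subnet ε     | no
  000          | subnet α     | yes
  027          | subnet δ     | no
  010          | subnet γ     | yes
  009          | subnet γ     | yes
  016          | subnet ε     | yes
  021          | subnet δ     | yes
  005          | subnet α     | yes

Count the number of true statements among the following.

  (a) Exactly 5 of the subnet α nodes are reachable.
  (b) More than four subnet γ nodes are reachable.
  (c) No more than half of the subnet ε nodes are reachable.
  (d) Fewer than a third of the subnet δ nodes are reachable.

0

(a) subnet α: |A| = 6, |A ∩ B| = 6; needs |A ∩ B| = 5 — false.
(b) subnet γ: |A| = 6, |A ∩ B| = 4; needs |A ∩ B| > 4 — false.
(c) subnet ε: |A| = 9, |A ∩ B| = 5; needs |A ∩ B| ≤ |A ∖ B| — false.
(d) subnet δ: |A| = 8, |A ∩ B| = 3; needs |A ∩ B| / |A| < 1/3 — false.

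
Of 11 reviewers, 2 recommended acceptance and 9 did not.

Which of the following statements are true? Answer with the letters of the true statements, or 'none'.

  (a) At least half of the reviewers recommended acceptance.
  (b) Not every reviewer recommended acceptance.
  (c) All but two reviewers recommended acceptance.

(b)

|A| = 11, |A ∩ B| = 2, |A ∖ B| = 9.
(a) |A ∩ B| ≥ |A ∖ B|: fails.
(b) A ⊄ B (|A ∖ B| ≥ 1): holds.
(c) |A ∖ B| = 2: fails.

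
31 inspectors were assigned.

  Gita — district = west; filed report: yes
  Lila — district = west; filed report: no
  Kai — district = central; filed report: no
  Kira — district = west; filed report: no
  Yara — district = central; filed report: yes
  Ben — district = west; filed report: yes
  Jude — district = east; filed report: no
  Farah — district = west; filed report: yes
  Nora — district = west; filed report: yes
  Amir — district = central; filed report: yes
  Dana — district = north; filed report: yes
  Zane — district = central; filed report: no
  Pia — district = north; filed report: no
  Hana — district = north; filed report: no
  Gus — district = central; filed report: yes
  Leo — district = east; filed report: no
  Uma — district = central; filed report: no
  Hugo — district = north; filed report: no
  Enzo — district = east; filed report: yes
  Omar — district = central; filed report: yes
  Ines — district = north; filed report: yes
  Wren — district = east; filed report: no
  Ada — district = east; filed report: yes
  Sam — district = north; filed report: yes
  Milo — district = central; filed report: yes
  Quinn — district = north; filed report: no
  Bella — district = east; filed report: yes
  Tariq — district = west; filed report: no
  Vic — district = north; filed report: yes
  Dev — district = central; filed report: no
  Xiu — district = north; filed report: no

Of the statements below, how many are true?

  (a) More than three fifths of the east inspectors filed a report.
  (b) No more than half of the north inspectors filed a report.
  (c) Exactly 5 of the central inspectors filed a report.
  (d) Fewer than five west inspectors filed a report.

(a) east: |A| = 6, |A ∩ B| = 3; needs |A ∩ B| / |A| > 3/5 — false.
(b) north: |A| = 9, |A ∩ B| = 4; needs |A ∩ B| ≤ |A ∖ B| — true.
(c) central: |A| = 9, |A ∩ B| = 5; needs |A ∩ B| = 5 — true.
(d) west: |A| = 7, |A ∩ B| = 4; needs |A ∩ B| < 5 — true.

3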